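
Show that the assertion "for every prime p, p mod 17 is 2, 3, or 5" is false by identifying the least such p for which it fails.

p = 7

p = 2: 2 mod 17 = 2.
p = 3: 3 mod 17 = 3.
p = 5: 5 mod 17 = 5.
p = 7: 7 mod 17 = 7 — not in {2, 3, 5}.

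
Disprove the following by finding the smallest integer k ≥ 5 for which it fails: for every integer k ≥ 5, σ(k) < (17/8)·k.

A counterexample is any integer k ≥ 5 such that the claim fails; we check each in order.
The first 7 eligible values, up to k = 11, all satisfy the conclusion.
k = 12: σ(12) = 28; 28 ≥ 51/2.

k = 12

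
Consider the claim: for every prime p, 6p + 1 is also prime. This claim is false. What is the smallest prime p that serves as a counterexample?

p = 19

For p = 2, 3, 5, 7, 11, 13, 17 the conclusion holds.
p = 19: 6p + 1 = 115 = 5 × 23, not prime.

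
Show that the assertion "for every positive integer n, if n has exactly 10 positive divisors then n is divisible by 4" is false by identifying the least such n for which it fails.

A counterexample is any positive integer n such that n has exactly 10 positive divisors but n is not divisible by 4; we check each in order.
For n = 48, 80, 112 the conclusion holds.
n = 162: τ(162) = 10; 162 mod 4 = 2.

n = 162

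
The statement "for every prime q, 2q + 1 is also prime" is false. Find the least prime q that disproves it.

q = 7

We need the least prime q for which 2q + 1 is not prime.
q = 2: 2q + 1 = 5, prime.
q = 3: 2q + 1 = 7, prime.
q = 5: 2q + 1 = 11, prime.
q = 7: 2q + 1 = 15 = 3 × 5, not prime.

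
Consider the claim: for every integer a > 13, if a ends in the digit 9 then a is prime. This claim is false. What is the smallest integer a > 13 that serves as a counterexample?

a = 39

a = 19: 19 ends in 9 and is prime.
a = 29: 29 ends in 9 and is prime.
a = 39: 39 ends in 9; 39 = 3 × 13, composite.
So a = 39 is the smallest counterexample.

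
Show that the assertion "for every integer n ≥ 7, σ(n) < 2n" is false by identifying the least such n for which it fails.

n = 12

A counterexample is any integer n ≥ 7 such that the claim fails; we check each in order.
The first 5 eligible values, up to n = 11, all satisfy the conclusion.
n = 12: σ(12) = 28; 28 ≥ 24.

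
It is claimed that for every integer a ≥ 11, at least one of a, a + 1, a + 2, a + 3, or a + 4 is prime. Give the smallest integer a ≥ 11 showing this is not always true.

A counterexample is any integer a ≥ 11 such that a, a + 1, a + 2, a + 3, a + 4 are all composite; we check each in order.
For a = 11, 12, 13, 14, …, 21, 22, 23 the conclusion holds.
a = 24: 24 = 2 × 12; 25 = 5 × 5; 26 = 2 × 13; 27 = 3 × 9; 28 = 2 × 14 — all composite.

a = 24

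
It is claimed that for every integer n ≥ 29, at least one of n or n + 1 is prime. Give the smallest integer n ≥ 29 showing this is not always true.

A counterexample is any integer n ≥ 29 such that n, n + 1 are both composite; we check each in order.
For n = 29, 30, 31 the conclusion holds.
n = 32: 32 = 2 × 16; 33 = 3 × 11 — both composite.

n = 32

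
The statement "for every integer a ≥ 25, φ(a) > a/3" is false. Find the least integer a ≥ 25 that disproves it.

We need the least integer a ≥ 25 for which the claim fails.
For a = 25, 26, 27, 28, 29 the conclusion holds.
a = 30: φ(30) = 8 and 30/3 = 10, so φ(30) ≤ 30/3.
Thus a = 30 disproves the claim, and no smaller a works.

a = 30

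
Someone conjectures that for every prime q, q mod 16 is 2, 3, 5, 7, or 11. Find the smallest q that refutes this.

We need the least prime q for which the claim fails.
q = 2: 2 mod 16 = 2.
q = 3: 3 mod 16 = 3.
q = 5: 5 mod 16 = 5.
q = 7: 7 mod 16 = 7.
q = 11: 11 mod 16 = 11.
q = 13: 13 mod 16 = 13 — not in {2, 3, 5, 7, 11}.
Thus q = 13 disproves the claim, and no smaller q works.

q = 13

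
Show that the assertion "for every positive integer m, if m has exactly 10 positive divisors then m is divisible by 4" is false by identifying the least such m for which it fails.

m = 162

A counterexample is any positive integer m such that m has exactly 10 positive divisors but m is not divisible by 4; we check each in order.
m = 48: τ(48) = 10; 48 mod 4 = 0.
m = 80: τ(80) = 10; 80 mod 4 = 0.
m = 112: τ(112) = 10; 112 mod 4 = 0.
m = 162: τ(162) = 10; 162 mod 4 = 2.
So m = 162 is the smallest counterexample.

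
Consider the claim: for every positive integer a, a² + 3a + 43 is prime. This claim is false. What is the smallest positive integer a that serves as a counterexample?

a = 39

Check each positive integer a in order until a² + 3a + 43 is not prime.
For a = 1, 2, 3, 4, …, 36, 37, 38 the conclusion holds.
a = 39: a² + 3a + 43 = 1681 = 41 × 41, composite.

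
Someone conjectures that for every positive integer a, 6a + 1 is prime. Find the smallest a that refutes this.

a = 1: 6a + 1 = 7, prime.
a = 2: 6a + 1 = 13, prime.
a = 3: 6a + 1 = 19, prime.
a = 4: 6a + 1 = 25 = 5 × 5, composite.

a = 4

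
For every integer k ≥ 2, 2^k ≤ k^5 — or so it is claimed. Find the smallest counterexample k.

Check each integer k ≥ 2 in order until 2^k > k^5.
The first 21 eligible values, up to k = 22, all satisfy the conclusion.
k = 23: 2^k = 8388608 and k^5 = 6436343, so 8388608 > 6436343.

k = 23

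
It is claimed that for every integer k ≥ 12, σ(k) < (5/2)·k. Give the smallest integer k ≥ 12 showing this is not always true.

k = 24

Check each integer k ≥ 12 in order until the claim fails.
The first 12 eligible values, up to k = 23, all satisfy the conclusion.
k = 24: σ(24) = 60; 60 ≥ 60.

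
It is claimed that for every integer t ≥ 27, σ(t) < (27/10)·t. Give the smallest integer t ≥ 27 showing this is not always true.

For t = 27, 28, 29, 30, …, 57, 58, 59 the conclusion holds.
t = 60: σ(60) = 168; 168 ≥ 162.
Thus t = 60 disproves the claim, and no smaller t works.

t = 60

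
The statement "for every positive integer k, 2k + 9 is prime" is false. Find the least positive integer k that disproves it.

A counterexample is any positive integer k such that 2k + 9 is not prime; we check each in order.
For k = 1, 2 the conclusion holds.
k = 3: 2k + 9 = 15 = 3 × 5, composite.
Thus k = 3 disproves the claim, and no smaller k works.

k = 3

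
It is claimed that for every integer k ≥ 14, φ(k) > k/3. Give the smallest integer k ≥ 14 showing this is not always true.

We need the least integer k ≥ 14 for which the claim fails.
k = 14: φ(14) = 6 and 14/3 = 14/3, so φ(14) > 14/3.
k = 15: φ(15) = 8 and 15/3 = 5, so φ(15) > 15/3.
k = 16: φ(16) = 8 and 16/3 = 16/3, so φ(16) > 16/3.
k = 17: φ(17) = 16 and 17/3 = 17/3, so φ(17) > 17/3.
k = 18: φ(18) = 6 and 18/3 = 6, so φ(18) ≤ 18/3.
Hence k = 18 is a counterexample.

k = 18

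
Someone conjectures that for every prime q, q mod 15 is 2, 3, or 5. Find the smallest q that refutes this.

Check each prime q in order until the claim fails.
q = 2: 2 mod 15 = 2.
q = 3: 3 mod 15 = 3.
q = 5: 5 mod 15 = 5.
q = 7: 7 mod 15 = 7 — not in {2, 3, 5}.

q = 7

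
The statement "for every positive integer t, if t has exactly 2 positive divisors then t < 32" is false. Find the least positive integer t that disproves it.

t = 37

We need the least positive integer t for which t has exactly 2 positive divisors but the claim fails.
For t = 2, 3, 5, 7, …, 23, 29, 31 the conclusion holds.
t = 37: τ(37) = 2; 37 ≥ 32.
So t = 37 is the smallest counterexample.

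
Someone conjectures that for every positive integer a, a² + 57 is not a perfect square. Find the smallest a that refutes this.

A counterexample is any positive integer a such that a² + 57 is a perfect square; we check each in order.
For a = 1, 2, 3, 4, 5, 6, 7 the conclusion holds.
a = 8: 8² + 57 = 121 = 11², a perfect square.
Thus a = 8 disproves the claim, and no smaller a works.

a = 8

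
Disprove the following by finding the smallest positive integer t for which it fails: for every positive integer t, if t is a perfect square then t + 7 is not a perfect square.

t = 9

A counterexample is any positive integer t such that t is a perfect square but t + 7 is a perfect square; we check each in order.
t = 1: 1 + 7 = 8, not a perfect square.
t = 4: 4 + 7 = 11, not a perfect square.
t = 9: 9 = 3² and 9 + 7 = 16 = 4².
Thus t = 9 disproves the claim, and no smaller t works.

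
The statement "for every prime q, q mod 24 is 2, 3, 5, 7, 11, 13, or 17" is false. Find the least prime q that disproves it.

We need the least prime q for which the claim fails.
The first 7 eligible values, up to q = 17, all satisfy the conclusion.
q = 19: 19 mod 24 = 19 — not in {2, 3, 5, 7, 11, 13, 17}.

q = 19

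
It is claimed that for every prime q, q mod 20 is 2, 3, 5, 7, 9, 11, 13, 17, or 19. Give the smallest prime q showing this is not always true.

A counterexample is any prime q such that the claim fails; we check each in order.
For q = 2, 3, 5, 7, …, 29, 31, 37 the conclusion holds.
q = 41: 41 mod 20 = 1 — not in {2, 3, 5, 7, 9, 11, 13, 17, 19}.
So q = 41 is the smallest counterexample.

q = 41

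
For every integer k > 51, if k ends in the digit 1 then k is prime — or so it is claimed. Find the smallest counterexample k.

k = 81

k = 61: 61 ends in 1 and is prime.
k = 71: 71 ends in 1 and is prime.
k = 81: 81 ends in 1; 81 = 3 × 27, composite.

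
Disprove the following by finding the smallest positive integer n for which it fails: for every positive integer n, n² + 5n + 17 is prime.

n = 8

n = 1: n² + 5n + 17 = 23, prime.
n = 2: n² + 5n + 17 = 31, prime.
n = 3: n² + 5n + 17 = 41, prime.
n = 4: n² + 5n + 17 = 53, prime.
n = 5: n² + 5n + 17 = 67, prime.
n = 6: n² + 5n + 17 = 83, prime.
n = 7: n² + 5n + 17 = 101, prime.
n = 8: n² + 5n + 17 = 121 = 11 × 11, composite.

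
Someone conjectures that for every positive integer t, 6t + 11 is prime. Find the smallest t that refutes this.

A counterexample is any positive integer t such that 6t + 11 is not prime; we check each in order.
t = 1: 6t + 11 = 17, prime.
t = 2: 6t + 11 = 23, prime.
t = 3: 6t + 11 = 29, prime.
t = 4: 6t + 11 = 35 = 5 × 7, composite.

t = 4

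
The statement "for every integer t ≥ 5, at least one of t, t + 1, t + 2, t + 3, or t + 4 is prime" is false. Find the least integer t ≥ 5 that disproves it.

t = 24

Check each integer t ≥ 5 in order until t, t + 1, t + 2, t + 3, t + 4 are all composite.
For t = 5, 6, 7, 8, …, 21, 22, 23 the conclusion holds.
t = 24: 24 = 2 × 12; 25 = 5 × 5; 26 = 2 × 13; 27 = 3 × 9; 28 = 2 × 14 — all composite.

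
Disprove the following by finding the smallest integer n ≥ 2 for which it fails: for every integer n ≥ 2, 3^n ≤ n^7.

n = 19

Check each integer n ≥ 2 in order until 3^n > n^7.
The first 17 eligible values, up to n = 18, all satisfy the conclusion.
n = 19: 3^n = 1162261467 and n^7 = 893871739, so 1162261467 > 893871739.
So n = 19 is the smallest counterexample.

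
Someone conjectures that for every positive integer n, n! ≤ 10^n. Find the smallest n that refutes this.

n = 25

A counterexample is any positive integer n such that n! > 10^n; we check each in order.
For n = 1, 2, 3, 4, …, 22, 23, 24 the conclusion holds.
n = 25: n! = 15511210043330985984000000 and 10^n = 10000000000000000000000000, so 15511210043330985984000000 > 10000000000000000000000000.
So n = 25 is the smallest counterexample.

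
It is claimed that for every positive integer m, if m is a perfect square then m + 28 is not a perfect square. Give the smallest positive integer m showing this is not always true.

m = 36

For m = 1, 4, 9, 16, 25 the conclusion holds.
m = 36: 36 = 6² and 36 + 28 = 64 = 8².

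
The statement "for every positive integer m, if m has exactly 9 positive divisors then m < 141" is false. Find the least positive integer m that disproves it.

m = 196

Check each positive integer m in order until m has exactly 9 positive divisors but the claim fails.
For m = 36, 100 the conclusion holds.
m = 196: τ(196) = 9; 196 ≥ 141.
Hence m = 196 is a counterexample.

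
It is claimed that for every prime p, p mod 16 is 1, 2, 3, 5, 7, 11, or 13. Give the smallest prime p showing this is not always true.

A counterexample is any prime p such that the claim fails; we check each in order.
The first 10 eligible values, up to p = 29, all satisfy the conclusion.
p = 31: 31 mod 16 = 15 — not in {1, 2, 3, 5, 7, 11, 13}.
Hence p = 31 is a counterexample.

p = 31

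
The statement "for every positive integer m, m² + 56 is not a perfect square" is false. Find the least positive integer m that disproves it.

m = 5

We need the least positive integer m for which m² + 56 is a perfect square.
The first 4 eligible values, up to m = 4, all satisfy the conclusion.
m = 5: 5² + 56 = 81 = 9², a perfect square.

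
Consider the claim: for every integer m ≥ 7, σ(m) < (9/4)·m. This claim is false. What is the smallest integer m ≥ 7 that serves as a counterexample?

m = 12

We need the least integer m ≥ 7 for which the claim fails.
The first 5 eligible values, up to m = 11, all satisfy the conclusion.
m = 12: σ(12) = 28; 28 ≥ 27.
Hence m = 12 is a counterexample.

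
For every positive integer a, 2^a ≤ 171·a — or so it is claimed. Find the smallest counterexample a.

a = 11

We need the least positive integer a for which 2^a > 171·a.
For a = 1, 2, 3, 4, 5, 6, 7, 8, 9, 10 the conclusion holds.
a = 11: 2^a = 2048 and 171·a = 1881, so 2048 > 1881.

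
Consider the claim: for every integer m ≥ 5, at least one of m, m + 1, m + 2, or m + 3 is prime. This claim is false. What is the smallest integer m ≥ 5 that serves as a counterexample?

A counterexample is any integer m ≥ 5 such that m, m + 1, m + 2, m + 3 are all composite; we check each in order.
The first 19 eligible values, up to m = 23, all satisfy the conclusion.
m = 24: 24 = 2 × 12; 25 = 5 × 5; 26 = 2 × 13; 27 = 3 × 9 — all composite.
Hence m = 24 is a counterexample.

m = 24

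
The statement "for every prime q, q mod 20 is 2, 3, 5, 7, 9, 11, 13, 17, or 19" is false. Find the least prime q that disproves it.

q = 41

A counterexample is any prime q such that the claim fails; we check each in order.
For q = 2, 3, 5, 7, …, 29, 31, 37 the conclusion holds.
q = 41: 41 mod 20 = 1 — not in {2, 3, 5, 7, 9, 11, 13, 17, 19}.
Thus q = 41 disproves the claim, and no smaller q works.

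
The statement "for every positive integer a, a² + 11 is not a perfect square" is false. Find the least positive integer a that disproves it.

a = 5

A counterexample is any positive integer a such that a² + 11 is a perfect square; we check each in order.
The first 4 eligible values, up to a = 4, all satisfy the conclusion.
a = 5: 5² + 11 = 36 = 6², a perfect square.
Hence a = 5 is a counterexample.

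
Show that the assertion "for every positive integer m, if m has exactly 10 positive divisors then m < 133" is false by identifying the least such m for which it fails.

We need the least positive integer m for which m has exactly 10 positive divisors but the claim fails.
For m = 48, 80, 112 the conclusion holds.
m = 162: τ(162) = 10; 162 ≥ 133.

m = 162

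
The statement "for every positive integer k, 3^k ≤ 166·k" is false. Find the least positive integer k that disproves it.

k = 7

Check each positive integer k in order until 3^k > 166·k.
The first 6 eligible values, up to k = 6, all satisfy the conclusion.
k = 7: 3^k = 2187 and 166·k = 1162, so 2187 > 1162.
So k = 7 is the smallest counterexample.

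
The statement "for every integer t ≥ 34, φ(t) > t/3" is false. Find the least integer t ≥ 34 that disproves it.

t = 36

For t = 34, 35 the conclusion holds.
t = 36: φ(36) = 12 and 36/3 = 12, so φ(36) ≤ 36/3.
Hence t = 36 is a counterexample.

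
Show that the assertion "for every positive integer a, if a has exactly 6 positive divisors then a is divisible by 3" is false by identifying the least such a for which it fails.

a = 20

a = 12: τ(12) = 6; 12 mod 3 = 0.
a = 18: τ(18) = 6; 18 mod 3 = 0.
a = 20: τ(20) = 6; 20 mod 3 = 2.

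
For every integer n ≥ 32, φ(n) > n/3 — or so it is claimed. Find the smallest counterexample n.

n = 36

We need the least integer n ≥ 32 for which the claim fails.
n = 32: φ(32) = 16 and 32/3 = 32/3, so φ(32) > 32/3.
n = 33: φ(33) = 20 and 33/3 = 11, so φ(33) > 33/3.
n = 34: φ(34) = 16 and 34/3 = 34/3, so φ(34) > 34/3.
n = 35: φ(35) = 24 and 35/3 = 35/3, so φ(35) > 35/3.
n = 36: φ(36) = 12 and 36/3 = 12, so φ(36) ≤ 36/3.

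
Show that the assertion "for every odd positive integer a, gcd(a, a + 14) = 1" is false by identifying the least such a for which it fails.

a = 7

Check each odd positive integer a in order until gcd(a, a + 14) > 1.
For a = 1, 3, 5 the conclusion holds.
a = 7: gcd(7, 21) = 7.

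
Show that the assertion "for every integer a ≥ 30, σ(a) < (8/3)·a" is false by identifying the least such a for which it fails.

Check each integer a ≥ 30 in order until the claim fails.
The first 30 eligible values, up to a = 59, all satisfy the conclusion.
a = 60: σ(60) = 168; 168 ≥ 160.

a = 60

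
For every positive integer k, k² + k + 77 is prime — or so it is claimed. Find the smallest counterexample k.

k = 6

We need the least positive integer k for which k² + k + 77 is not prime.
k = 1: k² + k + 77 = 79, prime.
k = 2: k² + k + 77 = 83, prime.
k = 3: k² + k + 77 = 89, prime.
k = 4: k² + k + 77 = 97, prime.
k = 5: k² + k + 77 = 107, prime.
k = 6: k² + k + 77 = 119 = 7 × 17, composite.
Hence k = 6 is a counterexample.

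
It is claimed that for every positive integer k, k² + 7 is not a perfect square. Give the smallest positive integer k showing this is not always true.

k = 3

A counterexample is any positive integer k such that k² + 7 is a perfect square; we check each in order.
For k = 1, 2 the conclusion holds.
k = 3: 3² + 7 = 16 = 4², a perfect square.
So k = 3 is the smallest counterexample.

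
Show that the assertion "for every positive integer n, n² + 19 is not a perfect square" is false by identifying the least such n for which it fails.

n = 9

The first 8 eligible values, up to n = 8, all satisfy the conclusion.
n = 9: 9² + 19 = 100 = 10², a perfect square.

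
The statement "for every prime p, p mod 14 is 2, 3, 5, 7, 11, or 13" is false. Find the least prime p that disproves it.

p = 23

A counterexample is any prime p such that the claim fails; we check each in order.
For p = 2, 3, 5, 7, 11, 13, 17, 19 the conclusion holds.
p = 23: 23 mod 14 = 9 — not in {2, 3, 5, 7, 11, 13}.
Hence p = 23 is a counterexample.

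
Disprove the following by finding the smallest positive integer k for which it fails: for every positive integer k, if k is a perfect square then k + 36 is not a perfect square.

k = 64

For k = 1, 4, 9, 16, 25, 36, 49 the conclusion holds.
k = 64: 64 = 8² and 64 + 36 = 100 = 10².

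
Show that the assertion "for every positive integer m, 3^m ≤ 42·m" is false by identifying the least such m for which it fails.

Check each positive integer m in order until 3^m > 42·m.
For m = 1, 2, 3, 4 the conclusion holds.
m = 5: 3^m = 243 and 42·m = 210, so 243 > 210.
Hence m = 5 is a counterexample.

m = 5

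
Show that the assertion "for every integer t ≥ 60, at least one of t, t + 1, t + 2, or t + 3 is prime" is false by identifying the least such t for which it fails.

t = 60: 61 is prime.
t = 61: 61 is prime.
t = 62: 62 = 2 × 31; 63 = 3 × 21; 64 = 2 × 32; 65 = 5 × 13 — all composite.
So t = 62 is the smallest counterexample.

t = 62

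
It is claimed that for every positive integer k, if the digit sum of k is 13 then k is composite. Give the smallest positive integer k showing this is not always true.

k = 67

We need the least positive integer k for which the digit sum of k is 13 but k is prime.
k = 49: digit sum 13; 49 is composite.
k = 58: digit sum 13; 58 is composite.
k = 67: digit sum 13; 67 is prime, not composite.
Hence k = 67 is a counterexample.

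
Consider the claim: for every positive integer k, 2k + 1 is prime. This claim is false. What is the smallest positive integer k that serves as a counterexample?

Check each positive integer k in order until 2k + 1 is not prime.
For k = 1, 2, 3 the conclusion holds.
k = 4: 2k + 1 = 9 = 3 × 3, composite.
Hence k = 4 is a counterexample.

k = 4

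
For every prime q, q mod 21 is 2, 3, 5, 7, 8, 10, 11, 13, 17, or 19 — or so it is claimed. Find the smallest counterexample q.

A counterexample is any prime q such that the claim fails; we check each in order.
For q = 2, 3, 5, 7, …, 23, 29, 31 the conclusion holds.
q = 37: 37 mod 21 = 16 — not in {2, 3, 5, 7, 8, 10, 11, 13, 17, 19}.

q = 37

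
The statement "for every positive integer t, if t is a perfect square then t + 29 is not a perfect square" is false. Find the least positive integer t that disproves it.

t = 196

A counterexample is any positive integer t such that t is a perfect square but t + 29 is a perfect square; we check each in order.
For t = 1, 4, 9, 16, …, 121, 144, 169 the conclusion holds.
t = 196: 196 = 14² and 196 + 29 = 225 = 15².
Hence t = 196 is a counterexample.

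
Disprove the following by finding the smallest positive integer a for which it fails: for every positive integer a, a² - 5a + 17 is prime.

For a = 1, 2, 3, 4, …, 10, 11, 12 the conclusion holds.
a = 13: a² - 5a + 17 = 121 = 11 × 11, composite.
Hence a = 13 is a counterexample.

a = 13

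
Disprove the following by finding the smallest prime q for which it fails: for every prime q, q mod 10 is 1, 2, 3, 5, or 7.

q = 19

The first 7 eligible values, up to q = 17, all satisfy the conclusion.
q = 19: 19 mod 10 = 9 — not in {1, 2, 3, 5, 7}.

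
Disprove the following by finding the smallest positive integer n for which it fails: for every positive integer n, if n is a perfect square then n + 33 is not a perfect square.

n = 16

A counterexample is any positive integer n such that n is a perfect square but n + 33 is a perfect square; we check each in order.
For n = 1, 4, 9 the conclusion holds.
n = 16: 16 = 4² and 16 + 33 = 49 = 7².
Thus n = 16 disproves the claim, and no smaller n works.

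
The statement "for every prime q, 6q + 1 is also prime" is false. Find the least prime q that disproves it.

For q = 2, 3, 5, 7, 11, 13, 17 the conclusion holds.
q = 19: 6q + 1 = 115 = 5 × 23, not prime.
So q = 19 is the smallest counterexample.

q = 19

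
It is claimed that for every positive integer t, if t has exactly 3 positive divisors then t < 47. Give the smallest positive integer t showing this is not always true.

t = 49

t = 4: τ(4) = 3; 4 < 47.
t = 9: τ(9) = 3; 9 < 47.
t = 25: τ(25) = 3; 25 < 47.
t = 49: τ(49) = 3; 49 ≥ 47.
Hence t = 49 is a counterexample.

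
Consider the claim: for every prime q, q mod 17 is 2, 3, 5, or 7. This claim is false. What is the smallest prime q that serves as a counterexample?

q = 11

The first 4 eligible values, up to q = 7, all satisfy the conclusion.
q = 11: 11 mod 17 = 11 — not in {2, 3, 5, 7}.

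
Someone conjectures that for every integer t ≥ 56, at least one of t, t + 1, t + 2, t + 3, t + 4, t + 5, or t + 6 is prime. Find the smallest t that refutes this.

t = 90

Check each integer t ≥ 56 in order until t, t + 1, t + 2, t + 3, t + 4, t + 5, t + 6 are all composite.
For t = 56, 57, 58, 59, …, 87, 88, 89 the conclusion holds.
t = 90: 90 = 2 × 45; 91 = 7 × 13; 92 = 2 × 46; 93 = 3 × 31; 94 = 2 × 47; 95 = 5 × 19; 96 = 2 × 48 — all composite.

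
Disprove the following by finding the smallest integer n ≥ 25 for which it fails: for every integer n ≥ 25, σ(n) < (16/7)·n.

Check each integer n ≥ 25 in order until the claim fails.
n = 25: σ(25) = 31; 31 < 400/7.
n = 26: σ(26) = 42; 42 < 416/7.
n = 27: σ(27) = 40; 40 < 432/7.
n = 28: σ(28) = 56; 56 < 64.
n = 29: σ(29) = 30; 30 < 464/7.
n = 30: σ(30) = 72; 72 ≥ 480/7.
So n = 30 is the smallest counterexample.

n = 30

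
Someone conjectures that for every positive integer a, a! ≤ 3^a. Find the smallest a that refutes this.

a = 7

a = 1: a! = 1 and 3^a = 3, so 1 ≤ 3.
a = 2: a! = 2 and 3^a = 9, so 2 ≤ 9.
a = 3: a! = 6 and 3^a = 27, so 6 ≤ 27.
a = 4: a! = 24 and 3^a = 81, so 24 ≤ 81.
a = 5: a! = 120 and 3^a = 243, so 120 ≤ 243.
a = 6: a! = 720 and 3^a = 729, so 720 ≤ 729.
a = 7: a! = 5040 and 3^a = 2187, so 5040 > 2187.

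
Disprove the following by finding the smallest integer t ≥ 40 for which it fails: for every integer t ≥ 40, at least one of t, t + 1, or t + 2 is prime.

t = 44

Check each integer t ≥ 40 in order until t, t + 1, t + 2 are all composite.
t = 40: 41 is prime.
t = 41: 41 is prime.
t = 42: 43 is prime.
t = 43: 43 is prime.
t = 44: 44 = 2 × 22; 45 = 3 × 15; 46 = 2 × 23 — all composite.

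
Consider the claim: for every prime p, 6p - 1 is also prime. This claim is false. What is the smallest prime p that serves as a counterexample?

p = 11

We need the least prime p for which 6p - 1 is not prime.
p = 2: 6p - 1 = 11, prime.
p = 3: 6p - 1 = 17, prime.
p = 5: 6p - 1 = 29, prime.
p = 7: 6p - 1 = 41, prime.
p = 11: 6p - 1 = 65 = 5 × 13, not prime.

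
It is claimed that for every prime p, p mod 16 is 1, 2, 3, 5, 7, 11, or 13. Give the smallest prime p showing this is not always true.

p = 31

The first 10 eligible values, up to p = 29, all satisfy the conclusion.
p = 31: 31 mod 16 = 15 — not in {1, 2, 3, 5, 7, 11, 13}.
Hence p = 31 is a counterexample.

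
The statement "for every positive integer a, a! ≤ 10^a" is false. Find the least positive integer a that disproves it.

a = 25

A counterexample is any positive integer a such that a! > 10^a; we check each in order.
For a = 1, 2, 3, 4, …, 22, 23, 24 the conclusion holds.
a = 25: a! = 15511210043330985984000000 and 10^a = 10000000000000000000000000, so 15511210043330985984000000 > 10000000000000000000000000.
Thus a = 25 disproves the claim, and no smaller a works.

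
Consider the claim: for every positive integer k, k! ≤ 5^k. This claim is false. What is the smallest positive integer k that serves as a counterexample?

We need the least positive integer k for which k! > 5^k.
The first 11 eligible values, up to k = 11, all satisfy the conclusion.
k = 12: k! = 479001600 and 5^k = 244140625, so 479001600 > 244140625.
So k = 12 is the smallest counterexample.

k = 12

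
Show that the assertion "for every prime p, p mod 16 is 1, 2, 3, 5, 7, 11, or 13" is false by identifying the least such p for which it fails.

For p = 2, 3, 5, 7, 11, 13, 17, 19, 23, 29 the conclusion holds.
p = 31: 31 mod 16 = 15 — not in {1, 2, 3, 5, 7, 11, 13}.
So p = 31 is the smallest counterexample.

p = 31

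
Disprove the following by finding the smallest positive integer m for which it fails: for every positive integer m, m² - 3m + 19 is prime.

m = 18

A counterexample is any positive integer m such that m² - 3m + 19 is not prime; we check each in order.
For m = 1, 2, 3, 4, …, 15, 16, 17 the conclusion holds.
m = 18: m² - 3m + 19 = 289 = 17 × 17, composite.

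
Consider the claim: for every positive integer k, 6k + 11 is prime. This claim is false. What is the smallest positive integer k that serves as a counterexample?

Check each positive integer k in order until 6k + 11 is not prime.
For k = 1, 2, 3 the conclusion holds.
k = 4: 6k + 11 = 35 = 5 × 7, composite.
So k = 4 is the smallest counterexample.

k = 4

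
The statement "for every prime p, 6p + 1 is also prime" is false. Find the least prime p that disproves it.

Check each prime p in order until 6p + 1 is not prime.
The first 7 eligible values, up to p = 17, all satisfy the conclusion.
p = 19: 6p + 1 = 115 = 5 × 23, not prime.

p = 19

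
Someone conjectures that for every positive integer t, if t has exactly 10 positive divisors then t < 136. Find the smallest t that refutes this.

t = 162

For t = 48, 80, 112 the conclusion holds.
t = 162: τ(162) = 10; 162 ≥ 136.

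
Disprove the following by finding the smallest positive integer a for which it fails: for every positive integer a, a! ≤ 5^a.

a = 12

Check each positive integer a in order until a! > 5^a.
For a = 1, 2, 3, 4, …, 9, 10, 11 the conclusion holds.
a = 12: a! = 479001600 and 5^a = 244140625, so 479001600 > 244140625.
Hence a = 12 is a counterexample.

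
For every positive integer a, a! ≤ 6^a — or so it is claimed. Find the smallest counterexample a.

a = 14

For a = 1, 2, 3, 4, …, 11, 12, 13 the conclusion holds.
a = 14: a! = 87178291200 and 6^a = 78364164096, so 87178291200 > 78364164096.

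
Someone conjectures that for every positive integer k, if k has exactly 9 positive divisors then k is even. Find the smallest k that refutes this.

k = 225

Check each positive integer k in order until k has exactly 9 positive divisors but k is odd.
k = 36: divisors of 36: 9 divisors; 36 is even.
k = 100: divisors of 100: 9 divisors; 100 is even.
k = 196: divisors of 196: 9 divisors; 196 is even.
k = 225: divisors of 225: 9 divisors; 225 is odd.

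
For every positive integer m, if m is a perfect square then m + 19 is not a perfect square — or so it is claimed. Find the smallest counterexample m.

We need the least positive integer m for which m is a perfect square but m + 19 is a perfect square.
The first 8 eligible values, up to m = 64, all satisfy the conclusion.
m = 81: 81 = 9² and 81 + 19 = 100 = 10².
So m = 81 is the smallest counterexample.

m = 81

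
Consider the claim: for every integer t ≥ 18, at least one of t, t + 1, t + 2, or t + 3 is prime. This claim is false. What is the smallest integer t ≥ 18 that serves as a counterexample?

t = 24

Check each integer t ≥ 18 in order until t, t + 1, t + 2, t + 3 are all composite.
t = 18: 19 is prime.
t = 19: 19 is prime.
t = 20: 23 is prime.
t = 21: 23 is prime.
t = 22: 23 is prime.
t = 23: 23 is prime.
t = 24: 24 = 2 × 12; 25 = 5 × 5; 26 = 2 × 13; 27 = 3 × 9 — all composite.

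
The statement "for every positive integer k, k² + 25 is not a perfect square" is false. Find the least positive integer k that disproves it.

k = 12

A counterexample is any positive integer k such that k² + 25 is a perfect square; we check each in order.
For k = 1, 2, 3, 4, …, 9, 10, 11 the conclusion holds.
k = 12: 12² + 25 = 169 = 13², a perfect square.
So k = 12 is the smallest counterexample.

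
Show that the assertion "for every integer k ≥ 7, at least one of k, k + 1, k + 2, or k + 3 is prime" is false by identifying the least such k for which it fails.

k = 24

A counterexample is any integer k ≥ 7 such that k, k + 1, k + 2, k + 3 are all composite; we check each in order.
The first 17 eligible values, up to k = 23, all satisfy the conclusion.
k = 24: 24 = 2 × 12; 25 = 5 × 5; 26 = 2 × 13; 27 = 3 × 9 — all composite.
Thus k = 24 disproves the claim, and no smaller k works.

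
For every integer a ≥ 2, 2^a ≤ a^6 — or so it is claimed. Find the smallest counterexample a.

a = 30

A counterexample is any integer a ≥ 2 such that 2^a > a^6; we check each in order.
For a = 2, 3, 4, 5, …, 27, 28, 29 the conclusion holds.
a = 30: 2^a = 1073741824 and a^6 = 729000000, so 1073741824 > 729000000.
Hence a = 30 is a counterexample.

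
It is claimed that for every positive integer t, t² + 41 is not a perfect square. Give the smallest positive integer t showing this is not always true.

We need the least positive integer t for which t² + 41 is a perfect square.
For t = 1, 2, 3, 4, …, 17, 18, 19 the conclusion holds.
t = 20: 20² + 41 = 441 = 21², a perfect square.
Thus t = 20 disproves the claim, and no smaller t works.

t = 20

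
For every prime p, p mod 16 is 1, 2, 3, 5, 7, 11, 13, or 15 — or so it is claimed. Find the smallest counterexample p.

For p = 2, 3, 5, 7, …, 29, 31, 37 the conclusion holds.
p = 41: 41 mod 16 = 9 — not in {1, 2, 3, 5, 7, 11, 13, 15}.

p = 41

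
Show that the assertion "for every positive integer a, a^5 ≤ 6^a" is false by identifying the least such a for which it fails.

For a = 1, 2 the conclusion holds.
a = 3: a^5 = 243 and 6^a = 216, so 243 > 216.

a = 3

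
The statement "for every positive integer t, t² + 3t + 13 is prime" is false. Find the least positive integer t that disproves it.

A counterexample is any positive integer t such that t² + 3t + 13 is not prime; we check each in order.
t = 1: t² + 3t + 13 = 17, prime.
t = 2: t² + 3t + 13 = 23, prime.
t = 3: t² + 3t + 13 = 31, prime.
t = 4: t² + 3t + 13 = 41, prime.
t = 5: t² + 3t + 13 = 53, prime.
t = 6: t² + 3t + 13 = 67, prime.
t = 7: t² + 3t + 13 = 83, prime.
t = 8: t² + 3t + 13 = 101, prime.
t = 9: t² + 3t + 13 = 121 = 11 × 11, composite.

t = 9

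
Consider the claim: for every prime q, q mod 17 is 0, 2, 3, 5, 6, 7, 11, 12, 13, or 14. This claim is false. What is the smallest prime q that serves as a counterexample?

q = 43

Check each prime q in order until the claim fails.
The first 13 eligible values, up to q = 41, all satisfy the conclusion.
q = 43: 43 mod 17 = 9 — not in {0, 2, 3, 5, 6, 7, 11, 12, 13, 14}.
Hence q = 43 is a counterexample.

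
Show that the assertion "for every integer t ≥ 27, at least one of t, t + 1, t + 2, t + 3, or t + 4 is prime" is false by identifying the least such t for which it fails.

The first 5 eligible values, up to t = 31, all satisfy the conclusion.
t = 32: 32 = 2 × 16; 33 = 3 × 11; 34 = 2 × 17; 35 = 5 × 7; 36 = 2 × 18 — all composite.
Thus t = 32 disproves the claim, and no smaller t works.

t = 32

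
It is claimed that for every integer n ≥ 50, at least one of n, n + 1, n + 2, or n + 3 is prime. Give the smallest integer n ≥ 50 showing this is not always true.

n = 54

A counterexample is any integer n ≥ 50 such that n, n + 1, n + 2, n + 3 are all composite; we check each in order.
n = 50: 53 is prime.
n = 51: 53 is prime.
n = 52: 53 is prime.
n = 53: 53 is prime.
n = 54: 54 = 2 × 27; 55 = 5 × 11; 56 = 2 × 28; 57 = 3 × 19 — all composite.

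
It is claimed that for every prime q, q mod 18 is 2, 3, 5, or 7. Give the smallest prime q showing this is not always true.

We need the least prime q for which the claim fails.
For q = 2, 3, 5, 7 the conclusion holds.
q = 11: 11 mod 18 = 11 — not in {2, 3, 5, 7}.

q = 11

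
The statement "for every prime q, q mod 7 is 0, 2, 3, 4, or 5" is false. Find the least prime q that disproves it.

We need the least prime q for which the claim fails.
q = 2: 2 mod 7 = 2.
q = 3: 3 mod 7 = 3.
q = 5: 5 mod 7 = 5.
q = 7: 7 mod 7 = 0.
q = 11: 11 mod 7 = 4.
q = 13: 13 mod 7 = 6 — not in {0, 2, 3, 4, 5}.
Thus q = 13 disproves the claim, and no smaller q works.

q = 13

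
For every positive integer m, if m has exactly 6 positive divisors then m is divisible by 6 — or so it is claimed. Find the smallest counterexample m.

Check each positive integer m in order until m has exactly 6 positive divisors but m is not divisible by 6.
m = 12: τ(12) = 6; 12 mod 6 = 0.
m = 18: τ(18) = 6; 18 mod 6 = 0.
m = 20: τ(20) = 6; 20 mod 6 = 2.

m = 20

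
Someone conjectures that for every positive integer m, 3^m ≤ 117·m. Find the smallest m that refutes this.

m = 6

A counterexample is any positive integer m such that 3^m > 117·m; we check each in order.
For m = 1, 2, 3, 4, 5 the conclusion holds.
m = 6: 3^m = 729 and 117·m = 702, so 729 > 702.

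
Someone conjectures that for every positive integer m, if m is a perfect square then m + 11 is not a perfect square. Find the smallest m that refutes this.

m = 25

A counterexample is any positive integer m such that m is a perfect square but m + 11 is a perfect square; we check each in order.
m = 1: 1 + 11 = 12, not a perfect square.
m = 4: 4 + 11 = 15, not a perfect square.
m = 9: 9 + 11 = 20, not a perfect square.
m = 16: 16 + 11 = 27, not a perfect square.
m = 25: 25 = 5² and 25 + 11 = 36 = 6².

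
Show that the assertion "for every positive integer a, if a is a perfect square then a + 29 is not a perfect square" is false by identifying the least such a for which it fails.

For a = 1, 4, 9, 16, …, 121, 144, 169 the conclusion holds.
a = 196: 196 = 14² and 196 + 29 = 225 = 15².
Thus a = 196 disproves the claim, and no smaller a works.

a = 196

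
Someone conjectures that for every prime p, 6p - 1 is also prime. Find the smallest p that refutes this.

The first 4 eligible values, up to p = 7, all satisfy the conclusion.
p = 11: 6p - 1 = 65 = 5 × 13, not prime.

p = 11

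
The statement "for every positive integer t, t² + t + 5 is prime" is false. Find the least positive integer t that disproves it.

t = 4

A counterexample is any positive integer t such that t² + t + 5 is not prime; we check each in order.
For t = 1, 2, 3 the conclusion holds.
t = 4: t² + t + 5 = 25 = 5 × 5, composite.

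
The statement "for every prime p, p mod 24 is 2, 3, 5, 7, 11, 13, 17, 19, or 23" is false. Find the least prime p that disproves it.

p = 73

Check each prime p in order until the claim fails.
For p = 2, 3, 5, 7, …, 61, 67, 71 the conclusion holds.
p = 73: 73 mod 24 = 1 — not in {2, 3, 5, 7, 11, 13, 17, 19, 23}.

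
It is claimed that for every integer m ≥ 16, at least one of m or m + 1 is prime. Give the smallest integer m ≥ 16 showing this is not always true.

For m = 16, 17, 18, 19 the conclusion holds.
m = 20: 20 = 2 × 10; 21 = 3 × 7 — both composite.
Thus m = 20 disproves the claim, and no smaller m works.

m = 20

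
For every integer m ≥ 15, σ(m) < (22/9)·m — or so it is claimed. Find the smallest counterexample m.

m = 24

We need the least integer m ≥ 15 for which the claim fails.
For m = 15, 16, 17, 18, 19, 20, 21, 22, 23 the conclusion holds.
m = 24: σ(24) = 60; 60 ≥ 176/3.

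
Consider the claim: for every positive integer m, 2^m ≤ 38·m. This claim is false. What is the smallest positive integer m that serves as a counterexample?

m = 9

Check each positive integer m in order until 2^m > 38·m.
For m = 1, 2, 3, 4, 5, 6, 7, 8 the conclusion holds.
m = 9: 2^m = 512 and 38·m = 342, so 512 > 342.
Thus m = 9 disproves the claim, and no smaller m works.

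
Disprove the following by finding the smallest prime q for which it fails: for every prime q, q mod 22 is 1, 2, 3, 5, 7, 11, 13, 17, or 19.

A counterexample is any prime q such that the claim fails; we check each in order.
The first 10 eligible values, up to q = 29, all satisfy the conclusion.
q = 31: 31 mod 22 = 9 — not in {1, 2, 3, 5, 7, 11, 13, 17, 19}.

q = 31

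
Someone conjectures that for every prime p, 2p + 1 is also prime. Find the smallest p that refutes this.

p = 7

Check each prime p in order until 2p + 1 is not prime.
For p = 2, 3, 5 the conclusion holds.
p = 7: 2p + 1 = 15 = 3 × 5, not prime.
So p = 7 is the smallest counterexample.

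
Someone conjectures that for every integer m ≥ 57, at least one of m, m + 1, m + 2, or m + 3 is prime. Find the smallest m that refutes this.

We need the least integer m ≥ 57 for which m, m + 1, m + 2, m + 3 are all composite.
The first 5 eligible values, up to m = 61, all satisfy the conclusion.
m = 62: 62 = 2 × 31; 63 = 3 × 21; 64 = 2 × 32; 65 = 5 × 13 — all composite.
So m = 62 is the smallest counterexample.

m = 62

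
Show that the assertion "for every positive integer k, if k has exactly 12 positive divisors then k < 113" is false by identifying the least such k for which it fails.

k = 126

The first 6 eligible values, up to k = 108, all satisfy the conclusion.
k = 126: τ(126) = 12; 126 ≥ 113.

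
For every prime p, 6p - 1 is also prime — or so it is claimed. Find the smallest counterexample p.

p = 11

For p = 2, 3, 5, 7 the conclusion holds.
p = 11: 6p - 1 = 65 = 5 × 13, not prime.
So p = 11 is the smallest counterexample.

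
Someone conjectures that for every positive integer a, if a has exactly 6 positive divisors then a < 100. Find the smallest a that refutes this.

The first 16 eligible values, up to a = 99, all satisfy the conclusion.
a = 116: τ(116) = 6; 116 ≥ 100.

a = 116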